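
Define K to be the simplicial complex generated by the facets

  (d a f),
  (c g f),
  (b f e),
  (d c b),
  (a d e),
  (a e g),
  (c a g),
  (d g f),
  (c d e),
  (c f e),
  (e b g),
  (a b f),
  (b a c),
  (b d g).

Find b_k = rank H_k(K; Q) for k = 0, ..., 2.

K has 7 vertices, 21 edges, 14 triangles.
rank ∂_0 = 0, rank ∂_1 = 6 ⇒ b_0 = 7 − 0 − 6 = 1; all invariant factors of ∂_1 are 1 so no torsion. So H_0 ≅ Z.
rank ∂_1 = 6, rank ∂_2 = 13 ⇒ b_1 = 21 − 6 − 13 = 2; all invariant factors of ∂_2 are 1 so no torsion. So H_1 ≅ Z^2.
rank ∂_2 = 13, rank ∂_3 = 0 ⇒ b_2 = 14 − 13 − 0 = 1. So H_2 ≅ Z.

b_0 = 1, b_1 = 2, b_2 = 1.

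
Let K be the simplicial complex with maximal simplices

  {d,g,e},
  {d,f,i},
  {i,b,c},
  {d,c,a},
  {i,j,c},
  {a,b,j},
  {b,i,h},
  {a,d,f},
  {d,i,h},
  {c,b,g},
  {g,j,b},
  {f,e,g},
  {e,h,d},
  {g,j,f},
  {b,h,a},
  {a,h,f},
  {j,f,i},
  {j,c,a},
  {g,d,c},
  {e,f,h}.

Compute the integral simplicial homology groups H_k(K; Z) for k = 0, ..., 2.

Order the vertices as a < b < c < d < e < f < g < h < i < j. Listing each simplex with vertices in this order, K has dimension 2 with simplices:

  0-simplices (10): a, b, c, d, e, f, g, h, i, j
  1-simplices (30): ab, ac, ad, af, ah, aj, bc, bg, bh, bi, bj, cd, cg, ci, cj, de, df, dg, dh, di, ef, eg, eh, fg, fh, fi, fj, gj, hi, ij
  2-simplices (20): abh, abj, acd, acj, adf, afh, bcg, bci, bgj, bhi, cdg, cij, deg, deh, dfi, dhi, efg, efh, fgj, fij

so the chain groups are C_0 ≅ Z^10, C_1 ≅ Z^30, C_2 ≅ Z^20.

Boundary ∂_1: C_1 → C_0 sends each edge [p,q] (with p < q) to q − p. For instance
  ∂df = f − d.
The 10×30 boundary matrix has rank 9 and Smith normal form diag(1,1,1,1,1,1,1,1,1).

Boundary ∂_2: C_2 → C_1 maps a triangle to the signed sum of its edges. For instance
  ∂afh = fh − ah + af,
  ∂efg = fg − eg + ef.
The resulting 30×20 matrix has rank 20, and its Smith normal form has invariant factors (1,1,1,1,1,1,1,1,1,1,1,1,1,1,1,1,1,1,1,2).

From H_k ≅ ker(∂_k) / im(∂_{k+1}) we obtain:

  H_0: rank C_0 − rank ∂_1 = 10 − 9 = 1, and the invariant factors of ∂_1 are all 1, so H_0 ≅ Z.
  H_1: rank ker ∂_1 − rank ∂_2 = (30 − 9) − 20 = 1, and ∂_2 has invariant factor 2 > 1, so H_1 ≅ Z ⊕ Z_2.
  H_2: rank ker ∂_2 − rank ∂_3 = (20 − 20) − 0 = 0, and there is no ∂_3, so H_2 ≅ 0.

(K is a triangulation of the Klein bottle.)

H_0 ≅ Z,  H_1 ≅ Z ⊕ Z_2,  H_2 = 0.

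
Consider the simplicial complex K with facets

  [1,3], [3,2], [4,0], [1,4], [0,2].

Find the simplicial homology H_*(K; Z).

H_0 ≅ Z,  H_1 ≅ Z.

K has 5 vertices, 5 edges.
rank ∂_0 = 0, rank ∂_1 = 4 ⇒ b_0 = 5 − 0 − 4 = 1; all invariant factors of ∂_1 are 1 so no torsion. So H_0 ≅ Z.
rank ∂_1 = 4, rank ∂_2 = 0 ⇒ b_1 = 5 − 4 − 0 = 1. So H_1 ≅ Z.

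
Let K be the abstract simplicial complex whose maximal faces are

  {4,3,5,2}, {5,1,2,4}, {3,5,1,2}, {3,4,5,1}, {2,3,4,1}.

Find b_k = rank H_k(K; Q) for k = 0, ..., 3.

K has 5 vertices, 10 edges, 10 triangles, 5 3-simplices.
rank ∂_0 = 0, rank ∂_1 = 4 ⇒ b_0 = 5 − 0 − 4 = 1; all invariant factors of ∂_1 are 1 so no torsion. So H_0 ≅ Z.
rank ∂_1 = 4, rank ∂_2 = 6 ⇒ b_1 = 10 − 4 − 6 = 0; all invariant factors of ∂_2 are 1 so no torsion. So H_1 ≅ 0.
rank ∂_2 = 6, rank ∂_3 = 4 ⇒ b_2 = 10 − 6 − 4 = 0; all invariant factors of ∂_3 are 1 so no torsion. So H_2 ≅ 0.
rank ∂_3 = 4, rank ∂_4 = 0 ⇒ b_3 = 5 − 4 − 0 = 1. So H_3 ≅ Z.

b_0 = 1, b_1 = 0, b_2 = 0, b_3 = 1.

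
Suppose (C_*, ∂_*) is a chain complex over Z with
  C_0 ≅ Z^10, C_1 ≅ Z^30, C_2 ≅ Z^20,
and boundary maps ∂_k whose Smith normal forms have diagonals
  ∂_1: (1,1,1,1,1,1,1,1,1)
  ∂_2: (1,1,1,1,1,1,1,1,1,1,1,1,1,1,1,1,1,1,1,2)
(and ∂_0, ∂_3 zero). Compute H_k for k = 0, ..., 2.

H_0 ≅ Z,  H_1 ≅ Z ⊕ Z/2,  H_2 = 0.

H_0: b_0 = 10 − 0 − 9 = 1; torsion from ∂_1 factors > 1: none. So H_0 ≅ Z.
H_1: b_1 = 30 − 9 − 20 = 1; torsion from ∂_2 factors > 1: [2]. So H_1 ≅ Z ⊕ Z/2.
H_2: b_2 = 20 − 20 − 0 = 0; torsion from ∂_3 factors > 1: none. So H_2 ≅ 0.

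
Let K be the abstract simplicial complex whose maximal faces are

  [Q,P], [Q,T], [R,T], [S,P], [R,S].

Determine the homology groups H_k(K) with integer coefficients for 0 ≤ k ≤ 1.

H_0 ≅ Z,  H_1 ≅ Z.

Order the vertices as P < Q < R < S < T. Listing each simplex with vertices in this order, K has dimension 1 with simplices:

  0-simplices (5): P, Q, R, S, T
  1-simplices (5): PQ, PS, QT, RS, RT

Hence C_0 ≅ Z^5, C_1 ≅ Z^5.

Boundary ∂_1: C_1 → C_0 sends each edge [p,q] (with p < q) to q − p. For instance
  ∂PQ = Q − P.
As a 5×5 matrix over Z this has rank 4, with invariant factors (1,1,1,1).

Computing H_k = (kernel of ∂_k) / (image of ∂_{k+1}):

  H_0: rank C_0 − rank ∂_1 = 5 − 4 = 1, and the invariant factors of ∂_1 are all 1, so H_0 = Z.
  H_1: rank ker ∂_1 − rank ∂_2 = (5 − 4) − 0 = 1, and there is no ∂_2, so H_1 = Z.

As a check, the Euler characteristic is 5 − 5 = 0, which agrees with 1 − 1 = 0.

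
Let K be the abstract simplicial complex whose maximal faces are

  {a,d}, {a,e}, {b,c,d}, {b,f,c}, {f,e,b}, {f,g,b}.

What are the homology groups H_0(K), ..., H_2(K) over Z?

Order the vertices as a < b < c < d < e < f < g. Listing each simplex with vertices in this order, K has dimension 2 with simplices:

  0-simplices (7): a, b, c, d, e, f, g
  1-simplices (11): ad, ae, bc, bd, be, bf, bg, cd, cf, ef, fg
  2-simplices (4): bcd, bcf, bef, bfg

Hence C_0 ≅ Z^7, C_1 ≅ Z^11, C_2 ≅ Z^4.

Boundary ∂_1: C_1 → C_0 maps an edge to its endpoints' difference, ∂[p,q] = q − p. For instance
  ∂fg = g − f.
As a 7×11 matrix over Z this has rank 6, with invariant factors (1,1,1,1,1,1).

Boundary ∂_2: C_2 → C_1 maps a triangle to the signed sum of its edges. For instance
  ∂bcd = cd − bd + bc,
  ∂bef = ef − bf + be.
The 11×4 boundary matrix has rank 4 and Smith normal form diag(1,1,1,1).

Now H_k = ker ∂_k / im ∂_{k+1}, so:

  H_0: rank C_0 − rank ∂_1 = 7 − 6 = 1, and the invariant factors of ∂_1 are all 1, so H_0 = Z.
  H_1: rank ker ∂_1 − rank ∂_2 = (11 − 6) − 4 = 1, and the invariant factors of ∂_2 are all 1, so H_1 = Z.
  H_2: rank ker ∂_2 − rank ∂_3 = (4 − 4) − 0 = 0, and there is no ∂_3, so H_2 = 0.

H_0 ≅ Z,  H_1 ≅ Z,  H_2 = 0.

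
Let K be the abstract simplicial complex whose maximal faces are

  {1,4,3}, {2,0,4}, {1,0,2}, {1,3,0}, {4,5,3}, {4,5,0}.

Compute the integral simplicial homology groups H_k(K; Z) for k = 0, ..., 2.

H_0 = Z,  H_1 = Z,  H_2 = 0.

K has 6 vertices, 12 edges, 6 triangles.
rank ∂_0 = 0, rank ∂_1 = 5 ⇒ b_0 = 6 − 0 − 5 = 1; all invariant factors of ∂_1 are 1 so no torsion. So H_0 ≅ Z.
rank ∂_1 = 5, rank ∂_2 = 6 ⇒ b_1 = 12 − 5 − 6 = 1; all invariant factors of ∂_2 are 1 so no torsion. So H_1 ≅ Z.
rank ∂_2 = 6, rank ∂_3 = 0 ⇒ b_2 = 6 − 6 − 0 = 0. So H_2 ≅ 0.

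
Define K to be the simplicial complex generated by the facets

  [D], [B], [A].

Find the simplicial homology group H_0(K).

We work with the vertex ordering A < B < D. The simplices of K, each written with vertices in increasing order, are:

  0-simplices (3): A, B, D

giving chain groups C_0 ≅ Z^3.

Computing H_k = (kernel of ∂_k) / (image of ∂_{k+1}):

  H_0: rank C_0 − rank ∂_1 = 3 − 0 = 3, and there is no ∂_1, so H_0 = Z^3.

H_0 = Z^3.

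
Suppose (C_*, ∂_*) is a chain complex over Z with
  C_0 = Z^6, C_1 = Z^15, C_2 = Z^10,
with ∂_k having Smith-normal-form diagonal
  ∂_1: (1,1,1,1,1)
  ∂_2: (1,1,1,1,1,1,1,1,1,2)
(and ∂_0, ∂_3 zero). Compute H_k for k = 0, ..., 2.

H_0 = Z,  H_1 = Z/2,  H_2 = 0.

H_0: b_0 = 6 − 0 − 5 = 1; torsion from ∂_1 factors > 1: none. So H_0 = Z.
H_1: b_1 = 15 − 5 − 10 = 0; torsion from ∂_2 factors > 1: [2]. So H_1 = Z/2.
H_2: b_2 = 10 − 10 − 0 = 0; torsion from ∂_3 factors > 1: none. So H_2 = 0.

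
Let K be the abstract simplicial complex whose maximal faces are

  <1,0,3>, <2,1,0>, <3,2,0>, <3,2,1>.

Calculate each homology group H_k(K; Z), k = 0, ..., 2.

We work with the vertex ordering 0 < 1 < 2 < 3. The simplices of K, each written with vertices in increasing order, are:

  0-simplices (4): [0], [1], [2], [3]
  1-simplices (6): [0,1], [0,2], [0,3], [1,2], [1,3], [2,3]
  2-simplices (4): [0,1,2], [0,1,3], [0,2,3], [1,2,3]

so the chain groups are C_0 ≅ Z^4, C_1 ≅ Z^6, C_2 ≅ Z^4.

∂_1: C_1 → C_0 maps an edge to its endpoints' difference, ∂[p,q] = q − p. For instance
  ∂[1,3] = [3] − [1].
This gives a 4×6 integer matrix of rank 3; reducing to Smith normal form yields diagonal entries (1,1,1).

∂_2: C_2 → C_1 maps a triangle to the signed sum of its edges. For instance
  ∂[0,1,3] = [1,3] − [0,3] + [0,1],
  ∂[0,2,3] = [2,3] − [0,3] + [0,2].
The 6×4 boundary matrix has rank 3 and Smith normal form diag(1,1,1).

Now H_k = ker ∂_k / im ∂_{k+1}, so:

  H_0: rank C_0 − rank ∂_1 = 4 − 3 = 1, and the invariant factors of ∂_1 are all 1, so H_0 ≅ Z.
  H_1: rank ker ∂_1 − rank ∂_2 = (6 − 3) − 3 = 0, and the invariant factors of ∂_2 are all 1, so H_1 ≅ 0.
  H_2: rank ker ∂_2 − rank ∂_3 = (4 − 3) − 0 = 1, and there is no ∂_3, so H_2 ≅ Z.

H_0 = Z,  H_1 = 0,  H_2 = Z.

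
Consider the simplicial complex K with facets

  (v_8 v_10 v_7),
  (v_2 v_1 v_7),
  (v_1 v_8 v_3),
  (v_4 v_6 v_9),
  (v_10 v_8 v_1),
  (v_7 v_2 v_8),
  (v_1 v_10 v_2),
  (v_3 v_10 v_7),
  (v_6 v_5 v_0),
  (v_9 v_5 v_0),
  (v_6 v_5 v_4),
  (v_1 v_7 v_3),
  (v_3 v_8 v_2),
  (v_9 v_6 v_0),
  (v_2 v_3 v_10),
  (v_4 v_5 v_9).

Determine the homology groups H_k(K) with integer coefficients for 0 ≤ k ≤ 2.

Order the vertices as v_0 < v_1 < v_2 < v_3 < v_4 < v_5 < v_6 < v_7 < v_8 < v_9 < v_10. Listing each simplex with vertices in this order, K has dimension 2 with simplices:

  0-simplices (11): [v_0], [v_1], [v_2], [v_3], [v_4], [v_5], [v_6], [v_7], [v_8], [v_9], [v_10]
  1-simplices (24): (24 of them)
  2-simplices (16): (16 of them)

giving chain groups C_0 ≅ Z^11, C_1 ≅ Z^24, C_2 ≅ Z^16.

Boundary ∂_1: C_1 → C_0 maps an edge to its endpoints' difference, ∂[p,q] = q − p. For instance
  ∂[v_1,v_2] = [v_2] − [v_1].
The 11×24 boundary matrix has rank 9 and Smith normal form diag(1,1,1,1,1,1,1,1,1).

Boundary ∂_2: C_2 → C_1 maps a triangle to the signed sum of its edges. For instance
  ∂[v_4,v_5,v_6] = [v_5,v_6] − [v_4,v_6] + [v_4,v_5],
  ∂[v_1,v_3,v_8] = [v_3,v_8] − [v_1,v_8] + [v_1,v_3].
The 24×16 boundary matrix has rank 15 and Smith normal form diag(1,1,1,1,1,1,1,1,1,1,1,1,1,1,2).

Reading off H_k = ker ∂_k / im ∂_{k+1}:

  H_0: rank C_0 − rank ∂_1 = 11 − 9 = 2, and the invariant factors of ∂_1 are all 1, so H_0 ≅ Z^2.
  H_1: rank ker ∂_1 − rank ∂_2 = (24 − 9) − 15 = 0, and ∂_2 has invariant factor 2 > 1, so H_1 ≅ Z/2Z.
  H_2: rank ker ∂_2 − rank ∂_3 = (16 − 15) − 0 = 1, and there is no ∂_3, so H_2 ≅ Z.

(K is a triangulation of the disjoint union of the real projective plane RP^2 and the 2-sphere S^2.)

H_0 ≅ Z^2,  H_1 ≅ Z/2Z,  H_2 ≅ Z.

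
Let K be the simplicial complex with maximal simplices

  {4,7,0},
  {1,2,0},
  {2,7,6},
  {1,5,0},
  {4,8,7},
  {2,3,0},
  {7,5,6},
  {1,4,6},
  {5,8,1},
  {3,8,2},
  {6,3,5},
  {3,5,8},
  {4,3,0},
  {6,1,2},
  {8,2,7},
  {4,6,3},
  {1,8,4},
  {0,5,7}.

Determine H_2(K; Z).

H_2 ≅ Z.

We work with the vertex ordering 0 < 1 < 2 < 3 < 4 < 5 < 6 < 7 < 8. The simplices of K, each written with vertices in increasing order, are:

  0-simplices (9): [0], [1], [2], [3], [4], [5], [6], [7], [8]
  1-simplices (27): (27 of them)
  2-simplices (18): [0,1,2], [0,1,5], [0,2,3], [0,3,4], [0,4,7], [0,5,7], [1,2,6], [1,4,6], [1,4,8], [1,5,8], [2,3,8], [2,6,7], [2,7,8], [3,4,6], [3,5,6], [3,5,8], [4,7,8], [5,6,7]

Hence C_0 ≅ Z^9, C_1 ≅ Z^27, C_2 ≅ Z^18.

The boundary map ∂_1: C_1 → C_0 sends each edge [p,q] (with p < q) to q − p.
This gives a 9×27 integer matrix of rank 8; reducing to Smith normal form yields diagonal entries (1,1,1,1,1,1,1,1).

∂_2: C_2 → C_1 acts by ∂[p,q,r] = [q,r] − [p,r] + [p,q]. For instance
  ∂[2,3,8] = [3,8] − [2,8] + [2,3],
  ∂[0,3,4] = [3,4] − [0,4] + [0,3].
This gives a 27×18 integer matrix of rank 17; reducing to Smith normal form yields diagonal entries (1,1,1,1,1,1,1,1,1,1,1,1,1,1,1,1,1).

Now H_k = ker ∂_k / im ∂_{k+1}, so:

  H_2: rank ker ∂_2 − rank ∂_3 = (18 − 17) − 0 = 1, and there is no ∂_3, so H_2 = Z.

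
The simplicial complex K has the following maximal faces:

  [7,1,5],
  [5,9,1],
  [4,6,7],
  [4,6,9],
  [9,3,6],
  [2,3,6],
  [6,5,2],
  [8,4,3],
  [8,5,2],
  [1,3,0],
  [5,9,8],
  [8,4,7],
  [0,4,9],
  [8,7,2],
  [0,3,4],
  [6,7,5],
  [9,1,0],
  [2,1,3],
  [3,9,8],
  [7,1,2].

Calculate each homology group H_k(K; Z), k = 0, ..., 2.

H_0 ≅ Z,  H_1 ≅ Z ⊕ Z/2,  H_2 = 0.

We work with the vertex ordering 0 < 1 < 2 < 3 < 4 < 5 < 6 < 7 < 8 < 9. The simplices of K, each written with vertices in increasing order, are:

  0-simplices (10): [0], [1], [2], [3], [4], [5], [6], [7], [8], [9]
  1-simplices (30): (30 of them)
  2-simplices (20): (20 of them)

so the chain groups are C_0 ≅ Z^10, C_1 ≅ Z^30, C_2 ≅ Z^20.

∂_1: C_1 → C_0 sends each edge [p,q] (with p < q) to q − p.
The resulting 10×30 matrix has rank 9, and its Smith normal form has invariant factors (1,1,1,1,1,1,1,1,1).

∂_2: C_2 → C_1 maps a triangle to the signed sum of its edges. For instance
  ∂[3,6,9] = [6,9] − [3,9] + [3,6],
  ∂[2,3,6] = [3,6] − [2,6] + [2,3].
As a 30×20 matrix over Z this has rank 20, with invariant factors (1,1,1,1,1,1,1,1,1,1,1,1,1,1,1,1,1,1,1,2).

Now H_k = ker ∂_k / im ∂_{k+1}, so:

  H_0: rank C_0 − rank ∂_1 = 10 − 9 = 1, and the invariant factors of ∂_1 are all 1, so H_0 ≅ Z.
  H_1: rank ker ∂_1 − rank ∂_2 = (30 − 9) − 20 = 1, and ∂_2 has invariant factor 2 > 1, so H_1 ≅ Z ⊕ Z/2.
  H_2: rank ker ∂_2 − rank ∂_3 = (20 − 20) − 0 = 0, and there is no ∂_3, so H_2 ≅ 0.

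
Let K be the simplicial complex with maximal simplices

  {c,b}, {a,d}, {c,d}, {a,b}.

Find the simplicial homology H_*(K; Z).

H_0 ≅ Z,  H_1 ≅ Z.

Fix the vertex order a < b < c < d and write every simplex with vertices in increasing order. Then dim K = 1 and the simplices of K are:

  0-simplices (4): a, b, c, d
  1-simplices (4): ab, ad, bc, cd

giving chain groups C_0 ≅ Z^4, C_1 ≅ Z^4.

The boundary map ∂_1: C_1 → C_0 maps an edge to its endpoints' difference, ∂[p,q] = q − p. For instance
  ∂ab = b − a.
This gives a 4×4 integer matrix of rank 3; reducing to Smith normal form yields diagonal entries (1,1,1).

Reading off H_k = ker ∂_k / im ∂_{k+1}:

  H_0: rank C_0 − rank ∂_1 = 4 − 3 = 1, and the invariant factors of ∂_1 are all 1, so H_0 ≅ Z.
  H_1: rank ker ∂_1 − rank ∂_2 = (4 − 3) − 0 = 1, and there is no ∂_2, so H_1 ≅ Z.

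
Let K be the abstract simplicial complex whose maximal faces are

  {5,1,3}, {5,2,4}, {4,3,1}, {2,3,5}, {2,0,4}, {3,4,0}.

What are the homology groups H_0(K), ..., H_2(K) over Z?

Order the vertices as 0 < 1 < 2 < 3 < 4 < 5. Listing each simplex with vertices in this order, K has dimension 2 with simplices:

  0-simplices (6): [0], [1], [2], [3], [4], [5]
  1-simplices (12): [0,2], [0,3], [0,4], [1,3], [1,4], [1,5], [2,3], [2,4], [2,5], [3,4], [3,5], [4,5]
  2-simplices (6): [0,2,4], [0,3,4], [1,3,4], [1,3,5], [2,3,5], [2,4,5]

Hence C_0 ≅ Z^6, C_1 ≅ Z^12, C_2 ≅ Z^6.

The boundary map ∂_1: C_1 → C_0 sends each edge [p,q] (with p < q) to q − p.
The resulting 6×12 matrix has rank 5, and its Smith normal form has invariant factors (1,1,1,1,1).

Boundary ∂_2: C_2 → C_1 sends each 2-simplex [p,q,r] to [q,r] − [p,r] + [p,q]. For instance
  ∂[1,3,4] = [3,4] − [1,4] + [1,3],
  ∂[2,4,5] = [4,5] − [2,5] + [2,4].
As a 12×6 matrix over Z this has rank 6, with invariant factors (1,1,1,1,1,1).

From H_k ≅ ker(∂_k) / im(∂_{k+1}) we obtain:

  H_0: rank C_0 − rank ∂_1 = 6 − 5 = 1, and the invariant factors of ∂_1 are all 1, so H_0 = Z.
  H_1: rank ker ∂_1 − rank ∂_2 = (12 − 5) − 6 = 1, and the invariant factors of ∂_2 are all 1, so H_1 = Z.
  H_2: rank ker ∂_2 − rank ∂_3 = (6 − 6) − 0 = 0, and there is no ∂_3, so H_2 = 0.

As a check, the Euler characteristic is 6 − 12 + 6 = 0, which agrees with 1 − 1 + 0 = 0.
(K is a triangulation of the cylinder S^1 x I.)

H_0 ≅ Z,  H_1 ≅ Z,  H_2 = 0.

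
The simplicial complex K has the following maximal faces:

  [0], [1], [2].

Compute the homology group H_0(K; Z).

Order the vertices as 0 < 1 < 2. Listing each simplex with vertices in this order, K has dimension 0 with simplices:

  0-simplices (3): [0], [1], [2]

so the chain groups are C_0 ≅ Z^3.

Computing H_k = (kernel of ∂_k) / (image of ∂_{k+1}):

  H_0: rank C_0 − rank ∂_1 = 3 − 0 = 3, and there is no ∂_1, so H_0 ≅ Z^3.

H_0 = Z^3.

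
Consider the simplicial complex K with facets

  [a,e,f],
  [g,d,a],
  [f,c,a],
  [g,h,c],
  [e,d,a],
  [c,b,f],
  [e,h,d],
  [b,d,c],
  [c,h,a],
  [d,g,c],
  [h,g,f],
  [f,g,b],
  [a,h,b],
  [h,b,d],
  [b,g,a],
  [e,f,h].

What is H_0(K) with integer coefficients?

H_0 ≅ Z.

Order the vertices as a < b < c < d < e < f < g < h. Listing each simplex with vertices in this order, K has dimension 2 with simplices:

  0-simplices (8): a, b, c, d, e, f, g, h
  1-simplices (24): ab, ac, ad, ae, af, ag, ah, bc, bd, bf, bg, bh, cd, cf, cg, ch, de, dg, dh, ef, eh, fg, fh, gh
  2-simplices (16): abg, abh, acf, ach, ade, adg, aef, bcd, bcf, bdh, bfg, cdg, cgh, deh, efh, fgh

giving chain groups C_0 ≅ Z^8, C_1 ≅ Z^24, C_2 ≅ Z^16.

Boundary ∂_1: C_1 → C_0 is given by ∂[p,q] = [q] − [p].
As a 8×24 matrix over Z this has rank 7, with invariant factors (1,1,1,1,1,1,1).

The boundary map ∂_2: C_2 → C_1 sends each 2-simplex [p,q,r] to [q,r] − [p,r] + [p,q]. For instance
  ∂ade = de − ae + ad,
  ∂ach = ch − ah + ac.
As a 24×16 matrix over Z this has rank 15, with invariant factors (1,1,1,1,1,1,1,1,1,1,1,1,1,1,1).

Reading off H_k = ker ∂_k / im ∂_{k+1}:

  H_0: rank C_0 − rank ∂_1 = 8 − 7 = 1, and the invariant factors of ∂_1 are all 1, so H_0 ≅ Z.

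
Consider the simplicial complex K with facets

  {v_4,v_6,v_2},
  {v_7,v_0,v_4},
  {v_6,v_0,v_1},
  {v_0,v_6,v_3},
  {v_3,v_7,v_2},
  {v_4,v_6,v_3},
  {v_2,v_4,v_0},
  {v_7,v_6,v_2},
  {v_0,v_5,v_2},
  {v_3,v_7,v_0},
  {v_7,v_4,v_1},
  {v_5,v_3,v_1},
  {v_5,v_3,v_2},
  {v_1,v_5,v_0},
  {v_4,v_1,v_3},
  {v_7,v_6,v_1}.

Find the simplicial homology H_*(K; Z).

H_0 ≅ Z,  H_1 ≅ Z^2,  H_2 ≅ Z.

Take the total order v_0 < v_1 < v_2 < v_3 < v_4 < v_5 < v_6 < v_7 on the vertex set. Then K (dimension 2) consists of the simplices:

  0-simplices (8): [v_0], [v_1], [v_2], [v_3], [v_4], [v_5], [v_6], [v_7]
  1-simplices (24): (24 of them)
  2-simplices (16): (16 of them)

Hence C_0 ≅ Z^8, C_1 ≅ Z^24, C_2 ≅ Z^16.

Boundary ∂_1: C_1 → C_0 maps an edge to its endpoints' difference, ∂[p,q] = q − p. For instance
  ∂[v_1,v_7] = [v_7] − [v_1].
The resulting 8×24 matrix has rank 7, and its Smith normal form has invariant factors (1,1,1,1,1,1,1).

∂_2: C_2 → C_1 maps a triangle to the signed sum of its edges. For instance
  ∂[v_2,v_4,v_6] = [v_4,v_6] − [v_2,v_6] + [v_2,v_4],
  ∂[v_3,v_4,v_6] = [v_4,v_6] − [v_3,v_6] + [v_3,v_4].
This gives a 24×16 integer matrix of rank 15; reducing to Smith normal form yields diagonal entries (1,1,1,1,1,1,1,1,1,1,1,1,1,1,1).

Computing H_k = (kernel of ∂_k) / (image of ∂_{k+1}):

  H_0: rank C_0 − rank ∂_1 = 8 − 7 = 1, and the invariant factors of ∂_1 are all 1, so H_0 = Z.
  H_1: rank ker ∂_1 − rank ∂_2 = (24 − 7) − 15 = 2, and the invariant factors of ∂_2 are all 1, so H_1 = Z^2.
  H_2: rank ker ∂_2 − rank ∂_3 = (16 − 15) − 0 = 1, and there is no ∂_3, so H_2 = Z.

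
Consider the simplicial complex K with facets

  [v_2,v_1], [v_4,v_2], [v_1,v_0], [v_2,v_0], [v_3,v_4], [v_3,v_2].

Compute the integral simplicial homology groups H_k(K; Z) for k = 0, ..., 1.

H_0 ≅ Z,  H_1 ≅ Z^2.

Fix the vertex order v_0 < v_1 < v_2 < v_3 < v_4 and write every simplex with vertices in increasing order. Then dim K = 1 and the simplices of K are:

  0-simplices (5): [v_0], [v_1], [v_2], [v_3], [v_4]
  1-simplices (6): [v_0,v_1], [v_0,v_2], [v_1,v_2], [v_2,v_3], [v_2,v_4], [v_3,v_4]

so the chain groups are C_0 ≅ Z^5, C_1 ≅ Z^6.

∂_1: C_1 → C_0 is given by ∂[p,q] = [q] − [p]. For instance
  ∂[v_1,v_2] = [v_2] − [v_1].
The 5×6 boundary matrix has rank 4 and Smith normal form diag(1,1,1,1).

Computing H_k = (kernel of ∂_k) / (image of ∂_{k+1}):

  H_0: rank C_0 − rank ∂_1 = 5 − 4 = 1, and the invariant factors of ∂_1 are all 1, so H_0 = Z.
  H_1: rank ker ∂_1 − rank ∂_2 = (6 − 4) − 0 = 2, and there is no ∂_2, so H_1 = Z^2.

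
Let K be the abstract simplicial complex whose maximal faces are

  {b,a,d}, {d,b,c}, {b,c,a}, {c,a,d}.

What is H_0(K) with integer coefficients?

H_0 ≅ Z.

K has 4 vertices, 6 edges, 4 triangles.
rank ∂_0 = 0, rank ∂_1 = 3 ⇒ b_0 = 4 − 0 − 3 = 1; all invariant factors of ∂_1 are 1 so no torsion. So H_0 = Z.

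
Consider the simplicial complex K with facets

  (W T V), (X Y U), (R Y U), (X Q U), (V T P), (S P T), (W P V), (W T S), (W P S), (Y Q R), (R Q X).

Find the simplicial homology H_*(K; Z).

Fix the vertex order P < Q < R < S < T < U < V < W < X < Y and write every simplex with vertices in increasing order. Then dim K = 2 and the simplices of K are:

  0-simplices (10): P, Q, R, S, T, U, V, W, X, Y
  1-simplices (19): PS, PT, PV, PW, QR, QU, QX, QY, RU, RX, RY, ST, SW, TV, TW, UX, UY, VW, XY
  2-simplices (11): PST, PSW, PTV, PVW, QRX, QRY, QUX, RUY, STW, TVW, UXY

giving chain groups C_0 ≅ Z^10, C_1 ≅ Z^19, C_2 ≅ Z^11.

Boundary ∂_1: C_1 → C_0 is given by ∂[p,q] = [q] − [p].
This gives a 10×19 integer matrix of rank 8; reducing to Smith normal form yields diagonal entries (1,1,1,1,1,1,1,1).

The boundary map ∂_2: C_2 → C_1 maps a triangle to the signed sum of its edges. For instance
  ∂PTV = TV − PV + PT,
  ∂TVW = VW − TW + TV.
The 19×11 boundary matrix has rank 10 and Smith normal form diag(1,1,1,1,1,1,1,1,1,1).

Reading off H_k = ker ∂_k / im ∂_{k+1}:

  H_0: rank C_0 − rank ∂_1 = 10 − 8 = 2, and the invariant factors of ∂_1 are all 1, so H_0 ≅ Z^2.
  H_1: rank ker ∂_1 − rank ∂_2 = (19 − 8) − 10 = 1, and the invariant factors of ∂_2 are all 1, so H_1 ≅ Z.
  H_2: rank ker ∂_2 − rank ∂_3 = (11 − 10) − 0 = 1, and there is no ∂_3, so H_2 ≅ Z.

As a check, the Euler characteristic is 10 − 19 + 11 = 2, which agrees with 2 − 1 + 1 = 2.
(K is a triangulation of the disjoint union of the Möbius band and the 2-sphere S^2.)

H_0 = Z^2,  H_1 = Z,  H_2 = Z.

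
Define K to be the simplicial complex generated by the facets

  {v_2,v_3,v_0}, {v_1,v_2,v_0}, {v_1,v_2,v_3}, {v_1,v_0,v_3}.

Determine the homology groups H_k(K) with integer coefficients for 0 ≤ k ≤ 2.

Order the vertices as v_0 < v_1 < v_2 < v_3. Listing each simplex with vertices in this order, K has dimension 2 with simplices:

  0-simplices (4): [v_0], [v_1], [v_2], [v_3]
  1-simplices (6): [v_0,v_1], [v_0,v_2], [v_0,v_3], [v_1,v_2], [v_1,v_3], [v_2,v_3]
  2-simplices (4): [v_0,v_1,v_2], [v_0,v_1,v_3], [v_0,v_2,v_3], [v_1,v_2,v_3]

giving chain groups C_0 ≅ Z^4, C_1 ≅ Z^6, C_2 ≅ Z^4.

The boundary map ∂_1: C_1 → C_0 maps an edge to its endpoints' difference, ∂[p,q] = q − p. For instance
  ∂[v_0,v_3] = [v_3] − [v_0].
The 4×6 boundary matrix has rank 3 and Smith normal form diag(1,1,1).

The boundary map ∂_2: C_2 → C_1 maps a triangle to the signed sum of its edges. For instance
  ∂[v_1,v_2,v_3] = [v_2,v_3] − [v_1,v_3] + [v_1,v_2],
  ∂[v_0,v_2,v_3] = [v_2,v_3] − [v_0,v_3] + [v_0,v_2].
The resulting 6×4 matrix has rank 3, and its Smith normal form has invariant factors (1,1,1).

From H_k ≅ ker(∂_k) / im(∂_{k+1}) we obtain:

  H_0: rank C_0 − rank ∂_1 = 4 − 3 = 1, and the invariant factors of ∂_1 are all 1, so H_0 ≅ Z.
  H_1: rank ker ∂_1 − rank ∂_2 = (6 − 3) − 3 = 0, and the invariant factors of ∂_2 are all 1, so H_1 ≅ 0.
  H_2: rank ker ∂_2 − rank ∂_3 = (4 − 3) − 0 = 1, and there is no ∂_3, so H_2 ≅ Z.

As a check, the Euler characteristic is 4 − 6 + 4 = 2, which agrees with 1 − 0 + 1 = 2.

H_0 ≅ Z,  H_1 = 0,  H_2 ≅ Z.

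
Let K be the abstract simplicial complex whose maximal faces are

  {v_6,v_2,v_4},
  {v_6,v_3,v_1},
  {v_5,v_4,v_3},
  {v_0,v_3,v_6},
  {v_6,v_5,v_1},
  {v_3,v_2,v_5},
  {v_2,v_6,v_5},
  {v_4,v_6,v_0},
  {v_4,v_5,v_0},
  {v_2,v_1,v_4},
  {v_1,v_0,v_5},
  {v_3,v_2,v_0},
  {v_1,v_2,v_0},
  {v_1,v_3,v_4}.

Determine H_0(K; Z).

H_0 ≅ Z.

Take the total order v_0 < v_1 < v_2 < v_3 < v_4 < v_5 < v_6 on the vertex set. Then K (dimension 2) consists of the simplices:

  0-simplices (7): [v_0], [v_1], [v_2], [v_3], [v_4], [v_5], [v_6]
  1-simplices (21): (21 of them)
  2-simplices (14): (14 of them)

Hence C_0 ≅ Z^7, C_1 ≅ Z^21, C_2 ≅ Z^14.

Boundary ∂_1: C_1 → C_0 maps an edge to its endpoints' difference, ∂[p,q] = q − p. For instance
  ∂[v_3,v_5] = [v_5] − [v_3].
As a 7×21 matrix over Z this has rank 6, with invariant factors (1,1,1,1,1,1).

The boundary map ∂_2: C_2 → C_1 sends each 2-simplex [p,q,r] to [q,r] − [p,r] + [p,q]. For instance
  ∂[v_3,v_4,v_5] = [v_4,v_5] − [v_3,v_5] + [v_3,v_4],
  ∂[v_0,v_4,v_5] = [v_4,v_5] − [v_0,v_5] + [v_0,v_4].
The 21×14 boundary matrix has rank 13 and Smith normal form diag(1,1,1,1,1,1,1,1,1,1,1,1,1).

From H_k ≅ ker(∂_k) / im(∂_{k+1}) we obtain:

  H_0: rank C_0 − rank ∂_1 = 7 − 6 = 1, and the invariant factors of ∂_1 are all 1, so H_0 = Z.

(K is a triangulation of the torus T^2.)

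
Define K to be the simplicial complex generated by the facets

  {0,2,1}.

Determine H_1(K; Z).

Order the vertices as 0 < 1 < 2. Listing each simplex with vertices in this order, K has dimension 2 with simplices:

  0-simplices (3): [0], [1], [2]
  1-simplices (3): [0,1], [0,2], [1,2]
  2-simplices (1): [0,1,2]

Hence C_0 ≅ Z^3, C_1 ≅ Z^3, C_2 ≅ Z^1.

∂_1: C_1 → C_0 is given by ∂[p,q] = [q] − [p]. For instance
  ∂[0,1] = [1] − [0].
The 3×3 boundary matrix has rank 2 and Smith normal form diag(1,1).

The boundary map ∂_2: C_2 → C_1 maps a triangle to the signed sum of its edges. For instance
  ∂[0,1,2] = [1,2] − [0,2] + [0,1].
The 3×1 boundary matrix has rank 1 and Smith normal form diag(1).

Computing H_k = (kernel of ∂_k) / (image of ∂_{k+1}):

  H_1: rank ker ∂_1 − rank ∂_2 = (3 − 2) − 1 = 0, and the invariant factors of ∂_2 are all 1, so H_1 = 0.

(K is a triangulation of the 2-simplex.)

H_1 ≅ 0.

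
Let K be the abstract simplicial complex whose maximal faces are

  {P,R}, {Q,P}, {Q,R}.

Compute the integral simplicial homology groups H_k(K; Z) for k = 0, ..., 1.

H_0 = Z,  H_1 = Z.

K has 3 vertices, 3 edges.
rank ∂_0 = 0, rank ∂_1 = 2 ⇒ b_0 = 3 − 0 − 2 = 1; all invariant factors of ∂_1 are 1 so no torsion. So H_0 ≅ Z.
rank ∂_1 = 2, rank ∂_2 = 0 ⇒ b_1 = 3 − 2 − 0 = 1. So H_1 ≅ Z.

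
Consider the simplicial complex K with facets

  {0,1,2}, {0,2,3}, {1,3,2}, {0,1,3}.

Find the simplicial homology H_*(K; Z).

Fix the vertex order 0 < 1 < 2 < 3 and write every simplex with vertices in increasing order. Then dim K = 2 and the simplices of K are:

  0-simplices (4): [0], [1], [2], [3]
  1-simplices (6): [0,1], [0,2], [0,3], [1,2], [1,3], [2,3]
  2-simplices (4): [0,1,2], [0,1,3], [0,2,3], [1,2,3]

so the chain groups are C_0 ≅ Z^4, C_1 ≅ Z^6, C_2 ≅ Z^4.

Boundary ∂_1: C_1 → C_0 is given by ∂[p,q] = [q] − [p]. For instance
  ∂[1,2] = [2] − [1].
The resulting 4×6 matrix has rank 3, and its Smith normal form has invariant factors (1,1,1).

The boundary map ∂_2: C_2 → C_1 maps a triangle to the signed sum of its edges. For instance
  ∂[0,1,3] = [1,3] − [0,3] + [0,1],
  ∂[0,1,2] = [1,2] − [0,2] + [0,1].
This gives a 6×4 integer matrix of rank 3; reducing to Smith normal form yields diagonal entries (1,1,1).

From H_k ≅ ker(∂_k) / im(∂_{k+1}) we obtain:

  H_0: rank C_0 − rank ∂_1 = 4 − 3 = 1, and the invariant factors of ∂_1 are all 1, so H_0 ≅ Z.
  H_1: rank ker ∂_1 − rank ∂_2 = (6 − 3) − 3 = 0, and the invariant factors of ∂_2 are all 1, so H_1 ≅ 0.
  H_2: rank ker ∂_2 − rank ∂_3 = (4 − 3) − 0 = 1, and there is no ∂_3, so H_2 ≅ Z.

As a check, the Euler characteristic is 4 − 6 + 4 = 2, which agrees with 1 − 0 + 1 = 2.
(K is a triangulation of the 2-sphere S^2.)

H_0 ≅ Z,  H_1 = 0,  H_2 ≅ Z.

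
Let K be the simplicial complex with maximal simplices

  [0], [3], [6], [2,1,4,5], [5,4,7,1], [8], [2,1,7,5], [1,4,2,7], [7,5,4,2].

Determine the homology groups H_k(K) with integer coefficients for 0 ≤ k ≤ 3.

H_0 = Z^5,  H_1 = 0,  H_2 = 0,  H_3 = Z.

K has 9 vertices, 10 edges, 10 triangles, 5 3-simplices.
rank ∂_0 = 0, rank ∂_1 = 4 ⇒ b_0 = 9 − 0 − 4 = 5; all invariant factors of ∂_1 are 1 so no torsion. So H_0 = Z^5.
rank ∂_1 = 4, rank ∂_2 = 6 ⇒ b_1 = 10 − 4 − 6 = 0; all invariant factors of ∂_2 are 1 so no torsion. So H_1 = 0.
rank ∂_2 = 6, rank ∂_3 = 4 ⇒ b_2 = 10 − 6 − 4 = 0; all invariant factors of ∂_3 are 1 so no torsion. So H_2 = 0.
rank ∂_3 = 4, rank ∂_4 = 0 ⇒ b_3 = 5 − 4 − 0 = 1. So H_3 = Z.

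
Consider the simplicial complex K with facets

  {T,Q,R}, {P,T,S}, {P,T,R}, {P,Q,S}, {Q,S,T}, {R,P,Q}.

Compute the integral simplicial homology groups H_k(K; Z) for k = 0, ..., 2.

Order the vertices as P < Q < R < S < T. Listing each simplex with vertices in this order, K has dimension 2 with simplices:

  0-simplices (5): P, Q, R, S, T
  1-simplices (9): PQ, PR, PS, PT, QR, QS, QT, RT, ST
  2-simplices (6): PQR, PQS, PRT, PST, QRT, QST

Hence C_0 ≅ Z^5, C_1 ≅ Z^9, C_2 ≅ Z^6.

Boundary ∂_1: C_1 → C_0 is given by ∂[p,q] = [q] − [p].
The 5×9 boundary matrix has rank 4 and Smith normal form diag(1,1,1,1).

Boundary ∂_2: C_2 → C_1 acts by ∂[p,q,r] = [q,r] − [p,r] + [p,q]. For instance
  ∂PQR = QR − PR + PQ,
  ∂PQS = QS − PS + PQ.
The 9×6 boundary matrix has rank 5 and Smith normal form diag(1,1,1,1,1).

Now H_k = ker ∂_k / im ∂_{k+1}, so:

  H_0: rank C_0 − rank ∂_1 = 5 − 4 = 1, and the invariant factors of ∂_1 are all 1, so H_0 = Z.
  H_1: rank ker ∂_1 − rank ∂_2 = (9 − 4) − 5 = 0, and the invariant factors of ∂_2 are all 1, so H_1 = 0.
  H_2: rank ker ∂_2 − rank ∂_3 = (6 − 5) − 0 = 1, and there is no ∂_3, so H_2 = Z.

H_0 = Z,  H_1 = 0,  H_2 = Z.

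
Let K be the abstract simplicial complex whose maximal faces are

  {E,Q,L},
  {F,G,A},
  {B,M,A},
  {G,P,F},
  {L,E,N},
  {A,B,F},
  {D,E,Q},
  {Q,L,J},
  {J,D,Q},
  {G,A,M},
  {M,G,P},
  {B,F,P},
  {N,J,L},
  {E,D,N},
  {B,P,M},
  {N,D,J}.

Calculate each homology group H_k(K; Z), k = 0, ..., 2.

H_0 ≅ Z^2,  H_1 = 0,  H_2 ≅ Z^2.

Fix the vertex order A < B < D < E < F < G < J < L < M < N < P < Q and write every simplex with vertices in increasing order. Then dim K = 2 and the simplices of K are:

  0-simplices (12): A, B, D, E, F, G, J, L, M, N, P, Q
  1-simplices (24): AB, AF, AG, AM, BF, BM, BP, DE, DJ, DN, DQ, EL, EN, EQ, FG, FP, GM, GP, JL, JN, JQ, LN, LQ, MP
  2-simplices (16): ABF, ABM, AFG, AGM, BFP, BMP, DEN, DEQ, DJN, DJQ, ELN, ELQ, FGP, GMP, JLN, JLQ

so the chain groups are C_0 ≅ Z^12, C_1 ≅ Z^24, C_2 ≅ Z^16.

∂_1: C_1 → C_0 is given by ∂[p,q] = [q] − [p].
This gives a 12×24 integer matrix of rank 10; reducing to Smith normal form yields diagonal entries (1,1,1,1,1,1,1,1,1,1).

Boundary ∂_2: C_2 → C_1 maps a triangle to the signed sum of its edges. For instance
  ∂JLN = LN − JN + JL,
  ∂ABF = BF − AF + AB.
As a 24×16 matrix over Z this has rank 14, with invariant factors (1,1,1,1,1,1,1,1,1,1,1,1,1,1).

Reading off H_k = ker ∂_k / im ∂_{k+1}:

  H_0: rank C_0 − rank ∂_1 = 12 − 10 = 2, and the invariant factors of ∂_1 are all 1, so H_0 ≅ Z^2.
  H_1: rank ker ∂_1 − rank ∂_2 = (24 − 10) − 14 = 0, and the invariant factors of ∂_2 are all 1, so H_1 ≅ 0.
  H_2: rank ker ∂_2 − rank ∂_3 = (16 − 14) − 0 = 2, and there is no ∂_3, so H_2 ≅ Z^2.

As a check, the Euler characteristic is 12 − 24 + 16 = 4, which agrees with 2 − 0 + 2 = 4.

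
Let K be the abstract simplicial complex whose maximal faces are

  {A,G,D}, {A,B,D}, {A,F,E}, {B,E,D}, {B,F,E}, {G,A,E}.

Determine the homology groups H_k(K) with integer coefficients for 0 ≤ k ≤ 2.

H_0 ≅ Z,  H_1 ≅ Z,  H_2 = 0.

We work with the vertex ordering A < B < D < E < F < G. The simplices of K, each written with vertices in increasing order, are:

  0-simplices (6): A, B, D, E, F, G
  1-simplices (12): AB, AD, AE, AF, AG, BD, BE, BF, DE, DG, EF, EG
  2-simplices (6): ABD, ADG, AEF, AEG, BDE, BEF

Hence C_0 ≅ Z^6, C_1 ≅ Z^12, C_2 ≅ Z^6.

∂_1: C_1 → C_0 maps an edge to its endpoints' difference, ∂[p,q] = q − p.
As a 6×12 matrix over Z this has rank 5, with invariant factors (1,1,1,1,1).

The boundary map ∂_2: C_2 → C_1 maps a triangle to the signed sum of its edges. For instance
  ∂BEF = EF − BF + BE,
  ∂AEG = EG − AG + AE.
The resulting 12×6 matrix has rank 6, and its Smith normal form has invariant factors (1,1,1,1,1,1).

From H_k ≅ ker(∂_k) / im(∂_{k+1}) we obtain:

  H_0: rank C_0 − rank ∂_1 = 6 − 5 = 1, and the invariant factors of ∂_1 are all 1, so H_0 ≅ Z.
  H_1: rank ker ∂_1 − rank ∂_2 = (12 − 5) − 6 = 1, and the invariant factors of ∂_2 are all 1, so H_1 ≅ Z.
  H_2: rank ker ∂_2 − rank ∂_3 = (6 − 6) − 0 = 0, and there is no ∂_3, so H_2 ≅ 0.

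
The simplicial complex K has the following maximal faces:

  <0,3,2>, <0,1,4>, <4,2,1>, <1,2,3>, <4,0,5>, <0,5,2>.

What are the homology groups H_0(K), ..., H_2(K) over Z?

We work with the vertex ordering 0 < 1 < 2 < 3 < 4 < 5. The simplices of K, each written with vertices in increasing order, are:

  0-simplices (6): [0], [1], [2], [3], [4], [5]
  1-simplices (12): [0,1], [0,2], [0,3], [0,4], [0,5], [1,2], [1,3], [1,4], [2,3], [2,4], [2,5], [4,5]
  2-simplices (6): [0,1,4], [0,2,3], [0,2,5], [0,4,5], [1,2,3], [1,2,4]

so the chain groups are C_0 ≅ Z^6, C_1 ≅ Z^12, C_2 ≅ Z^6.

The boundary map ∂_1: C_1 → C_0 maps an edge to its endpoints' difference, ∂[p,q] = q − p.
As a 6×12 matrix over Z this has rank 5, with invariant factors (1,1,1,1,1).

Boundary ∂_2: C_2 → C_1 acts by ∂[p,q,r] = [q,r] − [p,r] + [p,q]. For instance
  ∂[0,4,5] = [4,5] − [0,5] + [0,4],
  ∂[0,1,4] = [1,4] − [0,4] + [0,1].
This gives a 12×6 integer matrix of rank 6; reducing to Smith normal form yields diagonal entries (1,1,1,1,1,1).

Computing H_k = (kernel of ∂_k) / (image of ∂_{k+1}):

  H_0: rank C_0 − rank ∂_1 = 6 − 5 = 1, and the invariant factors of ∂_1 are all 1, so H_0 ≅ Z.
  H_1: rank ker ∂_1 − rank ∂_2 = (12 − 5) − 6 = 1, and the invariant factors of ∂_2 are all 1, so H_1 ≅ Z.
  H_2: rank ker ∂_2 − rank ∂_3 = (6 − 6) − 0 = 0, and there is no ∂_3, so H_2 ≅ 0.

As a check, the Euler characteristic is 6 − 12 + 6 = 0, which agrees with 1 − 1 + 0 = 0.

H_0 ≅ Z,  H_1 ≅ Z,  H_2 = 0.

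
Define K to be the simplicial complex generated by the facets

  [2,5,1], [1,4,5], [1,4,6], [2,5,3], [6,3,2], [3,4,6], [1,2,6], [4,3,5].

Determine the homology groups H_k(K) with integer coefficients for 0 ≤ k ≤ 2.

H_0 ≅ Z,  H_1 = 0,  H_2 ≅ Z.

Take the total order 1 < 2 < 3 < 4 < 5 < 6 on the vertex set. Then K (dimension 2) consists of the simplices:

  0-simplices (6): [1], [2], [3], [4], [5], [6]
  1-simplices (12): [1,2], [1,4], [1,5], [1,6], [2,3], [2,5], [2,6], [3,4], [3,5], [3,6], [4,5], [4,6]
  2-simplices (8): [1,2,5], [1,2,6], [1,4,5], [1,4,6], [2,3,5], [2,3,6], [3,4,5], [3,4,6]

so the chain groups are C_0 ≅ Z^6, C_1 ≅ Z^12, C_2 ≅ Z^8.

The boundary map ∂_1: C_1 → C_0 sends each edge [p,q] (with p < q) to q − p. For instance
  ∂[1,4] = [4] − [1].
The resulting 6×12 matrix has rank 5, and its Smith normal form has invariant factors (1,1,1,1,1).

Boundary ∂_2: C_2 → C_1 sends each 2-simplex [p,q,r] to [q,r] − [p,r] + [p,q]. For instance
  ∂[1,4,6] = [4,6] − [1,6] + [1,4],
  ∂[1,2,5] = [2,5] − [1,5] + [1,2].
The resulting 12×8 matrix has rank 7, and its Smith normal form has invariant factors (1,1,1,1,1,1,1).

Now H_k = ker ∂_k / im ∂_{k+1}, so:

  H_0: rank C_0 − rank ∂_1 = 6 − 5 = 1, and the invariant factors of ∂_1 are all 1, so H_0 = Z.
  H_1: rank ker ∂_1 − rank ∂_2 = (12 − 5) − 7 = 0, and the invariant factors of ∂_2 are all 1, so H_1 = 0.
  H_2: rank ker ∂_2 − rank ∂_3 = (8 − 7) − 0 = 1, and there is no ∂_3, so H_2 = Z.

(K is a triangulation of the 2-sphere S^2.)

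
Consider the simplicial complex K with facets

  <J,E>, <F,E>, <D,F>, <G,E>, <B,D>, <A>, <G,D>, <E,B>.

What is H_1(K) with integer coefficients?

Order the vertices as A < B < D < E < F < G < J. Listing each simplex with vertices in this order, K has dimension 1 with simplices:

  0-simplices (7): A, B, D, E, F, G, J
  1-simplices (7): BD, BE, DF, DG, EF, EG, EJ

so the chain groups are C_0 ≅ Z^7, C_1 ≅ Z^7.

∂_1: C_1 → C_0 maps an edge to its endpoints' difference, ∂[p,q] = q − p.
As a 7×7 matrix over Z this has rank 5, with invariant factors (1,1,1,1,1).

From H_k ≅ ker(∂_k) / im(∂_{k+1}) we obtain:

  H_1: rank ker ∂_1 − rank ∂_2 = (7 − 5) − 0 = 2, and there is no ∂_2, so H_1 ≅ Z^2.

H_1 ≅ Z^2.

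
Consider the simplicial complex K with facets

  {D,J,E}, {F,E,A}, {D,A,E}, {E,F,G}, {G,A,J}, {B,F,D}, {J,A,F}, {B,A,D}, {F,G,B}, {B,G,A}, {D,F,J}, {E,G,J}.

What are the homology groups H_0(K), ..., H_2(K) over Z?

H_0 = Z,  H_1 = Z/2,  H_2 = 0.

K has 7 vertices, 18 edges, 12 triangles.
rank ∂_0 = 0, rank ∂_1 = 6 ⇒ b_0 = 7 − 0 − 6 = 1; all invariant factors of ∂_1 are 1 so no torsion. So H_0 ≅ Z.
rank ∂_1 = 6, rank ∂_2 = 12 ⇒ b_1 = 18 − 6 − 12 = 0; ∂_2 has invariant factor(s) [2] giving torsion. So H_1 ≅ Z/2.
rank ∂_2 = 12, rank ∂_3 = 0 ⇒ b_2 = 12 − 12 − 0 = 0. So H_2 ≅ 0.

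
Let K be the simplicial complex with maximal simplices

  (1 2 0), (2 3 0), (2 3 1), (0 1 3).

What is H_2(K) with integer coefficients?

H_2 = Z.

Take the total order 0 < 1 < 2 < 3 on the vertex set. Then K (dimension 2) consists of the simplices:

  0-simplices (4): [0], [1], [2], [3]
  1-simplices (6): [0,1], [0,2], [0,3], [1,2], [1,3], [2,3]
  2-simplices (4): [0,1,2], [0,1,3], [0,2,3], [1,2,3]

so the chain groups are C_0 ≅ Z^4, C_1 ≅ Z^6, C_2 ≅ Z^4.

The boundary map ∂_1: C_1 → C_0 maps an edge to its endpoints' difference, ∂[p,q] = q − p.
This gives a 4×6 integer matrix of rank 3; reducing to Smith normal form yields diagonal entries (1,1,1).

Boundary ∂_2: C_2 → C_1 acts by ∂[p,q,r] = [q,r] − [p,r] + [p,q]. For instance
  ∂[0,2,3] = [2,3] − [0,3] + [0,2],
  ∂[0,1,3] = [1,3] − [0,3] + [0,1].
As a 6×4 matrix over Z this has rank 3, with invariant factors (1,1,1).

From H_k ≅ ker(∂_k) / im(∂_{k+1}) we obtain:

  H_2: rank ker ∂_2 − rank ∂_3 = (4 − 3) − 0 = 1, and there is no ∂_3, so H_2 ≅ Z.

(K is a triangulation of the 2-sphere S^2.)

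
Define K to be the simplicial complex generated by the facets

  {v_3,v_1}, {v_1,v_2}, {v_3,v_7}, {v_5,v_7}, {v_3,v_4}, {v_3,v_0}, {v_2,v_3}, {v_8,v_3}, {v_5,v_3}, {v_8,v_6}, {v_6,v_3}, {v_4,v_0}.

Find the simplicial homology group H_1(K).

H_1 = Z^4.

Fix the vertex order v_0 < v_1 < v_2 < v_3 < v_4 < v_5 < v_6 < v_7 < v_8 and write every simplex with vertices in increasing order. Then dim K = 1 and the simplices of K are:

  0-simplices (9): [v_0], [v_1], [v_2], [v_3], [v_4], [v_5], [v_6], [v_7], [v_8]
  1-simplices (12): [v_0,v_3], [v_0,v_4], [v_1,v_2], [v_1,v_3], [v_2,v_3], [v_3,v_4], [v_3,v_5], [v_3,v_6], [v_3,v_7], [v_3,v_8], [v_5,v_7], [v_6,v_8]

giving chain groups C_0 ≅ Z^9, C_1 ≅ Z^12.

Boundary ∂_1: C_1 → C_0 sends each edge [p,q] (with p < q) to q − p.
The resulting 9×12 matrix has rank 8, and its Smith normal form has invariant factors (1,1,1,1,1,1,1,1).

Now H_k = ker ∂_k / im ∂_{k+1}, so:

  H_1: rank ker ∂_1 − rank ∂_2 = (12 − 8) − 0 = 4, and there is no ∂_2, so H_1 ≅ Z^4.

(K is a triangulation of a wedge of 4 circles.)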